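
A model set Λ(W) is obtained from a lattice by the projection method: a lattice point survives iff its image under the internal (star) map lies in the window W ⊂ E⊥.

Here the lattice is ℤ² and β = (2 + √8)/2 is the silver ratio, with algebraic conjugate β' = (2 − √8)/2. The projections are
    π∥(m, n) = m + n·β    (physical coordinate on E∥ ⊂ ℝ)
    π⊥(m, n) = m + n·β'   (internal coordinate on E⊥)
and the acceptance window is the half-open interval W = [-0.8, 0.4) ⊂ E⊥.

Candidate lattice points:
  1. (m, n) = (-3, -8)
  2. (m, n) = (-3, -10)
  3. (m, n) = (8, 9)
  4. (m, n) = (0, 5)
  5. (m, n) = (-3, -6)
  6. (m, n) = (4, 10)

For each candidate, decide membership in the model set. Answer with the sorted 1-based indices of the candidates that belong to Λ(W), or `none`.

Numerically β ≈ 2.4142 and β' = −1/β ≈ -0.4142.
#1 (-3,-8): internal coord -3 + (-8)·β' = +0.3137; +0.3137 ∈ [-0.8, 0.4) → IN Λ
#2 (-3,-10): internal coord -3 + (-10)·β' = +1.1421; +1.1421 ∉ [-0.8, 0.4) → out
#3 (8,9): internal coord 8 + (9)·β' = +4.2721; +4.2721 ∉ [-0.8, 0.4) → out
#4 (0,5): internal coord 0 + (5)·β' = -2.0711; -2.0711 ∉ [-0.8, 0.4) → out
#5 (-3,-6): internal coord -3 + (-6)·β' = -0.5147; -0.5147 ∈ [-0.8, 0.4) → IN Λ
#6 (4,10): internal coord 4 + (10)·β' = -0.1421; -0.1421 ∈ [-0.8, 0.4) → IN Λ

1, 5, 6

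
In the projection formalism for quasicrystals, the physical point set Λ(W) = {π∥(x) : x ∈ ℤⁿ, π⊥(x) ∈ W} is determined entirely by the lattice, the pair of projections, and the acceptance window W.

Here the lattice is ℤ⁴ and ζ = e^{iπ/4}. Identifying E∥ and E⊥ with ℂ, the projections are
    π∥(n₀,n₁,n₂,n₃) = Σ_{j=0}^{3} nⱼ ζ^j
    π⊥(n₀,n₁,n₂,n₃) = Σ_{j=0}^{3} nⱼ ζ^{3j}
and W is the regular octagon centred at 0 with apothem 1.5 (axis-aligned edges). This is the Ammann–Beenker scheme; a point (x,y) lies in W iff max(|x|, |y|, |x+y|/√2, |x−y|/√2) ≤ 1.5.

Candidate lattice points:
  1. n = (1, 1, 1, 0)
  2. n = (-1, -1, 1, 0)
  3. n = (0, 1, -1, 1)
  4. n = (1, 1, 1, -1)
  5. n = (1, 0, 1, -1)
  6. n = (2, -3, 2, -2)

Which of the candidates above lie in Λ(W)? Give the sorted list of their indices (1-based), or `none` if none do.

1, 4

Internal map: ζ^{3j} for j=0..3 gives (1,0), (−√2/2,√2/2), (0,−1), (√2/2,√2/2).
candidate 1: n = (1, 1, 1, 0) → π⊥ ≈ (+0.29289, -0.29289); max(|x|,|y|,|x±y|/√2) = 0.41421 ≤ 1.5 ⇒ ∈ W
candidate 2: n = (-1, -1, 1, 0) → π⊥ ≈ (-0.29289, -1.70711); max(|x|,|y|,|x±y|/√2) = 1.70711 > 1.5 ⇒ ∉ W
candidate 3: n = (0, 1, -1, 1) → π⊥ ≈ (+0.00000, +2.41421); max(|x|,|y|,|x±y|/√2) = 2.41421 > 1.5 ⇒ ∉ W
candidate 4: n = (1, 1, 1, -1) → π⊥ ≈ (-0.41421, -1.00000); max(|x|,|y|,|x±y|/√2) = 1.00000 ≤ 1.5 ⇒ ∈ W
candidate 5: n = (1, 0, 1, -1) → π⊥ ≈ (+0.29289, -1.70711); max(|x|,|y|,|x±y|/√2) = 1.70711 > 1.5 ⇒ ∉ W
candidate 6: n = (2, -3, 2, -2) → π⊥ ≈ (+2.70711, -5.53553); max(|x|,|y|,|x±y|/√2) = 5.82843 > 1.5 ⇒ ∉ W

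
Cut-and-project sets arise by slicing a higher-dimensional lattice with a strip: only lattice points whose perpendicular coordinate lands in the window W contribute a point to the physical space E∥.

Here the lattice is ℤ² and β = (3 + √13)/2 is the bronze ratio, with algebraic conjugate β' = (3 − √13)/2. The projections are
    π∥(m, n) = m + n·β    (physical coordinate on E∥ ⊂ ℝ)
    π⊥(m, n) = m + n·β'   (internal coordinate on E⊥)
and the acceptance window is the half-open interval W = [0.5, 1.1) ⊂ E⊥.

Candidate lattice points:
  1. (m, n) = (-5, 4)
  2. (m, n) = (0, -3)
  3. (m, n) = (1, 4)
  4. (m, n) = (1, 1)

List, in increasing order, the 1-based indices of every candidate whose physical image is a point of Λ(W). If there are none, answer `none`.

β' = (3−√13)/2 ≈ -0.3028.
[1] lift (-5,4): star map gives -6.2111; window check 0.5 ≤ -6.2111 < 1.1 is false → out
[2] lift (0,-3): star map gives 0.9083; window check 0.5 ≤ 0.9083 < 1.1 is true → IN Λ
[3] lift (1,4): star map gives -0.2111; window check 0.5 ≤ -0.2111 < 1.1 is false → out
[4] lift (1,1): star map gives 0.6972; window check 0.5 ≤ 0.6972 < 1.1 is true → IN Λ

2, 4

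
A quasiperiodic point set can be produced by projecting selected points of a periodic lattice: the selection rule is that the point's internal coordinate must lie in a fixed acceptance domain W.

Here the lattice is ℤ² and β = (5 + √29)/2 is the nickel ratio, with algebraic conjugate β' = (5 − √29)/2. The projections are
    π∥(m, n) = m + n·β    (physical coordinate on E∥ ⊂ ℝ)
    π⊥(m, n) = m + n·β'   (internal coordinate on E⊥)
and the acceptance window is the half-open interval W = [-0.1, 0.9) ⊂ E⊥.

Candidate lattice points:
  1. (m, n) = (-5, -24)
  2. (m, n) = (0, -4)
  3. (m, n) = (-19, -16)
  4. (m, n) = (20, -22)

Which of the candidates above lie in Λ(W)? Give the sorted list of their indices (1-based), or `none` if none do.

Numerically β ≈ 5.19258 and β' = −1/β ≈ -0.19258.
#1 (-5,-24): internal coord -5 + (-24)·β' = -0.37802; -0.37802 ∉ [-0.1, 0.9) → out
#2 (0,-4): internal coord 0 + (-4)·β' = +0.77033; +0.77033 ∈ [-0.1, 0.9) → IN Λ
#3 (-19,-16): internal coord -19 + (-16)·β' = -15.91868; -15.91868 ∉ [-0.1, 0.9) → out
#4 (20,-22): internal coord 20 + (-22)·β' = +24.23681; +24.23681 ∉ [-0.1, 0.9) → out

2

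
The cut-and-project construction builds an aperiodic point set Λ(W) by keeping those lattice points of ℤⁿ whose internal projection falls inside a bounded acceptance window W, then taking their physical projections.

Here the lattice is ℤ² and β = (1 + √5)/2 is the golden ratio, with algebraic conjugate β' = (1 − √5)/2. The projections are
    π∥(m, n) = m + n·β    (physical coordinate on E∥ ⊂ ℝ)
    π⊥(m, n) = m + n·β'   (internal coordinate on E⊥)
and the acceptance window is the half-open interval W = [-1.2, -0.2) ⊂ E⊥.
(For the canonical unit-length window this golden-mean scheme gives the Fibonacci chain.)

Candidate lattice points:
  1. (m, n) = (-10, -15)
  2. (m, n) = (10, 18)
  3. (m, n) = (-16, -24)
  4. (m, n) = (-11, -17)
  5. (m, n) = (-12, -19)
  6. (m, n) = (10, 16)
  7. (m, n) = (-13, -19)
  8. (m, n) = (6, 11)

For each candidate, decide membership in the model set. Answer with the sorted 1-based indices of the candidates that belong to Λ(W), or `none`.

1, 2, 3, 4, 5, 8

Numerically β ≈ 1.6180 and β' = −1/β ≈ -0.6180.
candidate 1: (m,n)=(-10,-15) → π∥ = -10-15·β ≈ -34.2705, π⊥ = -10-15·β' ≈ -0.7295 ∈ [-1.2, -0.2) ⇒ IN Λ
candidate 2: (m,n)=(10,18) → π∥ = 10+18·β ≈ 39.1246, π⊥ = 10+18·β' ≈ -1.1246 ∈ [-1.2, -0.2) ⇒ IN Λ
candidate 3: (m,n)=(-16,-24) → π∥ = -16-24·β ≈ -54.8328, π⊥ = -16-24·β' ≈ -1.1672 ∈ [-1.2, -0.2) ⇒ IN Λ
candidate 4: (m,n)=(-11,-17) → π∥ = -11-17·β ≈ -38.5066, π⊥ = -11-17·β' ≈ -0.4934 ∈ [-1.2, -0.2) ⇒ IN Λ
candidate 5: (m,n)=(-12,-19) → π∥ = -12-19·β ≈ -42.7426, π⊥ = -12-19·β' ≈ -0.2574 ∈ [-1.2, -0.2) ⇒ IN Λ
candidate 6: (m,n)=(10,16) → π∥ = 10+16·β ≈ 35.8885, π⊥ = 10+16·β' ≈ 0.1115 ∉ [-1.2, -0.2) ⇒ out
candidate 7: (m,n)=(-13,-19) → π∥ = -13-19·β ≈ -43.7426, π⊥ = -13-19·β' ≈ -1.2574 ∉ [-1.2, -0.2) ⇒ out
candidate 8: (m,n)=(6,11) → π∥ = 6+11·β ≈ 23.7984, π⊥ = 6+11·β' ≈ -0.7984 ∈ [-1.2, -0.2) ⇒ IN Λ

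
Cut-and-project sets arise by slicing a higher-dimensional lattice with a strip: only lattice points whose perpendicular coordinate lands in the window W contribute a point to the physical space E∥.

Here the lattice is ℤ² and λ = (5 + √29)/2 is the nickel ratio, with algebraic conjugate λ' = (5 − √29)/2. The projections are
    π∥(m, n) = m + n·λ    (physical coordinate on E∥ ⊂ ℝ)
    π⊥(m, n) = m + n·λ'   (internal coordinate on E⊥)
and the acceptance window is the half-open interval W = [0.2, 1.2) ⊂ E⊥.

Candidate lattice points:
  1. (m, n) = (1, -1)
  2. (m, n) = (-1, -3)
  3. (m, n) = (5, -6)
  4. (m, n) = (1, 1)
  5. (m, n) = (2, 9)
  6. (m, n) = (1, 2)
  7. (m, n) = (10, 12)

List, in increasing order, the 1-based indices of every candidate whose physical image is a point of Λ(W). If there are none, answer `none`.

Compute λ' = (5−√29)/2 = -0.19258, so π⊥(m,n) = m -0.19258·n.
[1] lift (1,-1): star map gives 1.19258; window check 0.2 ≤ 1.19258 < 1.2 is true → IN Λ
[2] lift (-1,-3): star map gives -0.42225; window check 0.2 ≤ -0.42225 < 1.2 is false → out
[3] lift (5,-6): star map gives 6.15549; window check 0.2 ≤ 6.15549 < 1.2 is false → out
[4] lift (1,1): star map gives 0.80742; window check 0.2 ≤ 0.80742 < 1.2 is true → IN Λ
[5] lift (2,9): star map gives 0.26676; window check 0.2 ≤ 0.26676 < 1.2 is true → IN Λ
[6] lift (1,2): star map gives 0.61484; window check 0.2 ≤ 0.61484 < 1.2 is true → IN Λ
[7] lift (10,12): star map gives 7.68901; window check 0.2 ≤ 7.68901 < 1.2 is false → out

1, 4, 5, 6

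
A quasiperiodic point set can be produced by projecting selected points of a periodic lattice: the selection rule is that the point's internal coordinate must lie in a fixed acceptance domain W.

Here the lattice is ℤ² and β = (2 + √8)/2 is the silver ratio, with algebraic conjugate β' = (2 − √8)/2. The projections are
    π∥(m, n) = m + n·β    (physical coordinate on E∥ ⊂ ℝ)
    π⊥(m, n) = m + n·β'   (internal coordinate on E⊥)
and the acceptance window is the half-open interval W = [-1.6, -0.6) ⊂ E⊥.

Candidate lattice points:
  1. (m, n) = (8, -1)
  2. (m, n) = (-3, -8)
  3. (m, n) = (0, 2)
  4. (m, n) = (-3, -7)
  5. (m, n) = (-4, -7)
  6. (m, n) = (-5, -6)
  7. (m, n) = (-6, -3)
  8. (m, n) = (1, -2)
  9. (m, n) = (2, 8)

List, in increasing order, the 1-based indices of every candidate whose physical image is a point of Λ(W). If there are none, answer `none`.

Compute β' = (2−√8)/2 = -0.4142, so π⊥(m,n) = m -0.4142·n.
candidate 1: (m,n)=(8,-1) → π∥ = 8-1·β ≈ 5.5858, π⊥ = 8-1·β' ≈ 8.4142 ∉ [-1.6, -0.6) ⇒ out
candidate 2: (m,n)=(-3,-8) → π∥ = -3-8·β ≈ -22.3137, π⊥ = -3-8·β' ≈ 0.3137 ∉ [-1.6, -0.6) ⇒ out
candidate 3: (m,n)=(0,2) → π∥ = 0+2·β ≈ 4.8284, π⊥ = 0+2·β' ≈ -0.8284 ∈ [-1.6, -0.6) ⇒ IN Λ
candidate 4: (m,n)=(-3,-7) → π∥ = -3-7·β ≈ -19.8995, π⊥ = -3-7·β' ≈ -0.1005 ∉ [-1.6, -0.6) ⇒ out
candidate 5: (m,n)=(-4,-7) → π∥ = -4-7·β ≈ -20.8995, π⊥ = -4-7·β' ≈ -1.1005 ∈ [-1.6, -0.6) ⇒ IN Λ
candidate 6: (m,n)=(-5,-6) → π∥ = -5-6·β ≈ -19.4853, π⊥ = -5-6·β' ≈ -2.5147 ∉ [-1.6, -0.6) ⇒ out
candidate 7: (m,n)=(-6,-3) → π∥ = -6-3·β ≈ -13.2426, π⊥ = -6-3·β' ≈ -4.7574 ∉ [-1.6, -0.6) ⇒ out
candidate 8: (m,n)=(1,-2) → π∥ = 1-2·β ≈ -3.8284, π⊥ = 1-2·β' ≈ 1.8284 ∉ [-1.6, -0.6) ⇒ out
candidate 9: (m,n)=(2,8) → π∥ = 2+8·β ≈ 21.3137, π⊥ = 2+8·β' ≈ -1.3137 ∈ [-1.6, -0.6) ⇒ IN Λ

3, 5, 9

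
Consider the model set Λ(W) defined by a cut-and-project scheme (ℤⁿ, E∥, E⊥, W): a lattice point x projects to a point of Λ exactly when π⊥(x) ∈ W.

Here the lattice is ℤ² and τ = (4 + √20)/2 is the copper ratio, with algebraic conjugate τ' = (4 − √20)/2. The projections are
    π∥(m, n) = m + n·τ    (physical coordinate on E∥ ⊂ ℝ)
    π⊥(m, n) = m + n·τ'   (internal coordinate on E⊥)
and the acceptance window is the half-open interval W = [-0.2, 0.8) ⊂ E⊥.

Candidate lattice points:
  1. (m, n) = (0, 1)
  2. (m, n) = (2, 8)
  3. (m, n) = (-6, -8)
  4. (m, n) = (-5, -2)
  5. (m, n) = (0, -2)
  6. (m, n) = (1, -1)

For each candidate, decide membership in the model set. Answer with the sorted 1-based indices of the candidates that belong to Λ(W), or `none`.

2, 5

τ' = (4−√20)/2 ≈ -0.236068.
#1 (0,1): internal coord 0 + (1)·τ' = -0.236068; -0.236068 ∉ [-0.2, 0.8) → out
#2 (2,8): internal coord 2 + (8)·τ' = +0.111456; +0.111456 ∈ [-0.2, 0.8) → IN Λ
#3 (-6,-8): internal coord -6 + (-8)·τ' = -4.111456; -4.111456 ∉ [-0.2, 0.8) → out
#4 (-5,-2): internal coord -5 + (-2)·τ' = -4.527864; -4.527864 ∉ [-0.2, 0.8) → out
#5 (0,-2): internal coord 0 + (-2)·τ' = +0.472136; +0.472136 ∈ [-0.2, 0.8) → IN Λ
#6 (1,-1): internal coord 1 + (-1)·τ' = +1.236068; +1.236068 ∉ [-0.2, 0.8) → out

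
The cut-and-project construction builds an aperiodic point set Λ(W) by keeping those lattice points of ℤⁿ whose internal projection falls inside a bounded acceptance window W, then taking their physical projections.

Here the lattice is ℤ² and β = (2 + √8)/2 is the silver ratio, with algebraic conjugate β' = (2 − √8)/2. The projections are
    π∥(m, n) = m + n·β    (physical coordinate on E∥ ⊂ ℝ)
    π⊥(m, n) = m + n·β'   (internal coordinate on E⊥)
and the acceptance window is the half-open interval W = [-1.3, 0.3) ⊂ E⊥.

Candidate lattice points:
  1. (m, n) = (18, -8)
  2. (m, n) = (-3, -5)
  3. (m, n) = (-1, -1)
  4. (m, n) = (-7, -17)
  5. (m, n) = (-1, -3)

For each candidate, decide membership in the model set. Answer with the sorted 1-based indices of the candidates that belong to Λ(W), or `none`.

Numerically β ≈ 2.41421 and β' = −1/β ≈ -0.41421.
#1 (18,-8): internal coord 18 + (-8)·β' = +21.31371; +21.31371 ∉ [-1.3, 0.3) → out
#2 (-3,-5): internal coord -3 + (-5)·β' = -0.92893; -0.92893 ∈ [-1.3, 0.3) → IN Λ
#3 (-1,-1): internal coord -1 + (-1)·β' = -0.58579; -0.58579 ∈ [-1.3, 0.3) → IN Λ
#4 (-7,-17): internal coord -7 + (-17)·β' = +0.04163; +0.04163 ∈ [-1.3, 0.3) → IN Λ
#5 (-1,-3): internal coord -1 + (-3)·β' = +0.24264; +0.24264 ∈ [-1.3, 0.3) → IN Λ

2, 3, 4, 5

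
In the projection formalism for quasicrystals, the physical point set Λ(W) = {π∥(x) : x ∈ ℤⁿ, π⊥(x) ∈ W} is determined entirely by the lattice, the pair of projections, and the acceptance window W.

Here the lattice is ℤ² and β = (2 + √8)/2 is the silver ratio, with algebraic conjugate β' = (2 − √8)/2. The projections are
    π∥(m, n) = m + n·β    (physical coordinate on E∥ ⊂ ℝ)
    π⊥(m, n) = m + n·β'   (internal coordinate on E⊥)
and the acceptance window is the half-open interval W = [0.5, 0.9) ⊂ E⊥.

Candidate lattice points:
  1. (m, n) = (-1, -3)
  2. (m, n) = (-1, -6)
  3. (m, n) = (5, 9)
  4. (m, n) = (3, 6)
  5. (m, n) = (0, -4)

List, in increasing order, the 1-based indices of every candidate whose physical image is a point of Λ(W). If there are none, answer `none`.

β' = (2−√8)/2 ≈ -0.4142.
candidate 1: (m,n)=(-1,-3) → π∥ = -1-3·β ≈ -8.2426, π⊥ = -1-3·β' ≈ 0.2426 ∉ [0.5, 0.9) ⇒ out
candidate 2: (m,n)=(-1,-6) → π∥ = -1-6·β ≈ -15.4853, π⊥ = -1-6·β' ≈ 1.4853 ∉ [0.5, 0.9) ⇒ out
candidate 3: (m,n)=(5,9) → π∥ = 5+9·β ≈ 26.7279, π⊥ = 5+9·β' ≈ 1.2721 ∉ [0.5, 0.9) ⇒ out
candidate 4: (m,n)=(3,6) → π∥ = 3+6·β ≈ 17.4853, π⊥ = 3+6·β' ≈ 0.5147 ∈ [0.5, 0.9) ⇒ IN Λ
candidate 5: (m,n)=(0,-4) → π∥ = 0-4·β ≈ -9.6569, π⊥ = 0-4·β' ≈ 1.6569 ∉ [0.5, 0.9) ⇒ out

4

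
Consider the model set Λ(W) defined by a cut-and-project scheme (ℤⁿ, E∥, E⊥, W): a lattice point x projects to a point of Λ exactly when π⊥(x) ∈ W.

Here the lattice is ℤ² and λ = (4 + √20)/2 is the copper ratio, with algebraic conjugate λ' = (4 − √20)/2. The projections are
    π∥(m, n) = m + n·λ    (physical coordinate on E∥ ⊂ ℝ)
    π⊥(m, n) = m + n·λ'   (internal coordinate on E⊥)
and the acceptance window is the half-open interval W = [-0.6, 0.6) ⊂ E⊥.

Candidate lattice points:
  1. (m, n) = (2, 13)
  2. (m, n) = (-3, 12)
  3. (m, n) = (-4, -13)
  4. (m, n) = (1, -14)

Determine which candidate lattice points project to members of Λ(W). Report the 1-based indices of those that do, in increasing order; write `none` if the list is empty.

none

Compute λ' = (4−√20)/2 = -0.23607, so π⊥(m,n) = m -0.23607·n.
#1 (2,13): internal coord 2 + (13)·λ' = -1.06888; -1.06888 ∉ [-0.6, 0.6) → out
#2 (-3,12): internal coord -3 + (12)·λ' = -5.83282; -5.83282 ∉ [-0.6, 0.6) → out
#3 (-4,-13): internal coord -4 + (-13)·λ' = -0.93112; -0.93112 ∉ [-0.6, 0.6) → out
#4 (1,-14): internal coord 1 + (-14)·λ' = +4.30495; +4.30495 ∉ [-0.6, 0.6) → out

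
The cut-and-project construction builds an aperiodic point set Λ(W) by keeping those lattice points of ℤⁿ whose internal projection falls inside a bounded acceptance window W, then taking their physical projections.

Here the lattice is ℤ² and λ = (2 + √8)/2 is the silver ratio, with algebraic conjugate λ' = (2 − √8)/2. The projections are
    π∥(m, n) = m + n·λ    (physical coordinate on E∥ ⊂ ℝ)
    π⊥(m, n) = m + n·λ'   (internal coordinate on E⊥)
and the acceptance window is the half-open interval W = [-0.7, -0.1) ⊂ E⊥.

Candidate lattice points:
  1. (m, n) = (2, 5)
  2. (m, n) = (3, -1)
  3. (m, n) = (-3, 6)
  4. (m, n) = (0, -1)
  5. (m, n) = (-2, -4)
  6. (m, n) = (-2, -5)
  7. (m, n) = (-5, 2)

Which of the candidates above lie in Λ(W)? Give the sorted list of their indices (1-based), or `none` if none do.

5

Compute λ' = (2−√8)/2 = -0.4142, so π⊥(m,n) = m -0.4142·n.
[1] lift (2,5): star map gives -0.0711; window check -0.7 ≤ -0.0711 < -0.1 is false → out
[2] lift (3,-1): star map gives 3.4142; window check -0.7 ≤ 3.4142 < -0.1 is false → out
[3] lift (-3,6): star map gives -5.4853; window check -0.7 ≤ -5.4853 < -0.1 is false → out
[4] lift (0,-1): star map gives 0.4142; window check -0.7 ≤ 0.4142 < -0.1 is false → out
[5] lift (-2,-4): star map gives -0.3431; window check -0.7 ≤ -0.3431 < -0.1 is true → IN Λ
[6] lift (-2,-5): star map gives 0.0711; window check -0.7 ≤ 0.0711 < -0.1 is false → out
[7] lift (-5,2): star map gives -5.8284; window check -0.7 ≤ -5.8284 < -0.1 is false → out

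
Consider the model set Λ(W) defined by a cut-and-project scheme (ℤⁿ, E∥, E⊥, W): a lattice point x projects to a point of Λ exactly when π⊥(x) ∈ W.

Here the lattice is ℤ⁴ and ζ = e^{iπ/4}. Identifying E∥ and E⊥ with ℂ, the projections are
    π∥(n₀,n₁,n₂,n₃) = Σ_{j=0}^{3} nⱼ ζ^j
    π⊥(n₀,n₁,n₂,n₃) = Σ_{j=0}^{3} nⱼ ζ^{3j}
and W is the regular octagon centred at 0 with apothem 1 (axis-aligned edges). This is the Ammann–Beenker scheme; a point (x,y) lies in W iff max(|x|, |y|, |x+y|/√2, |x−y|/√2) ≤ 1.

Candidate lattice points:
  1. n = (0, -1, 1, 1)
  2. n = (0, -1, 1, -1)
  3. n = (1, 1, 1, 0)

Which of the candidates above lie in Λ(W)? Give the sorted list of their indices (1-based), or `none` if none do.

π⊥(n) = n₀ + n₁ζ³ + n₂ζ⁶ + n₃ζ⁹ where ζ = e^{iπ/4}.
candidate 1: n = (0, -1, 1, 1) → π⊥ ≈ (+1.414214, -1.000000); max(|x|,|y|,|x±y|/√2) = 1.707107 > 1 ⇒ ∉ W
candidate 2: n = (0, -1, 1, -1) → π⊥ ≈ (+0.000000, -2.414214); max(|x|,|y|,|x±y|/√2) = 2.414214 > 1 ⇒ ∉ W
candidate 3: n = (1, 1, 1, 0) → π⊥ ≈ (+0.292893, -0.292893); max(|x|,|y|,|x±y|/√2) = 0.414214 ≤ 1 ⇒ ∈ W

3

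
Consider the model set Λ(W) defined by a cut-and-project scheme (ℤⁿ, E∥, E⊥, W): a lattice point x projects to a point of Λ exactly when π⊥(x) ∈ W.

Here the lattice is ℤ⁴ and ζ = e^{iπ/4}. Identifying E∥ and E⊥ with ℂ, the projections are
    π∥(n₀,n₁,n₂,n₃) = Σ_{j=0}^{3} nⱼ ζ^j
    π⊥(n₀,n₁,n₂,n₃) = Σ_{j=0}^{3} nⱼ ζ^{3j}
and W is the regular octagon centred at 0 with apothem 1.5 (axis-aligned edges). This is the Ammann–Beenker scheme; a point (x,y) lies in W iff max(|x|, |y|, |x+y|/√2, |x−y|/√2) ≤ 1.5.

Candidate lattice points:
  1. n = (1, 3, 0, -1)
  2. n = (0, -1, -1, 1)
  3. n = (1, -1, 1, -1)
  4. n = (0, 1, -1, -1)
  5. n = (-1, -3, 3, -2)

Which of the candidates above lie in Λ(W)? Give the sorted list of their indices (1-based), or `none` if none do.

none

With ζ = e^{iπ/4} the internal vectors are ζ^0,ζ^3,ζ^6,ζ^9.
#1 (1, 3, 0, -1): internal (-1.82843, 1.41421); octagon support 2.29289 vs apothem 1.5 → ∉ W
#2 (0, -1, -1, 1): internal (1.41421, 1.00000); octagon support 1.70711 vs apothem 1.5 → ∉ W
#3 (1, -1, 1, -1): internal (1.00000, -2.41421); octagon support 2.41421 vs apothem 1.5 → ∉ W
#4 (0, 1, -1, -1): internal (-1.41421, 1.00000); octagon support 1.70711 vs apothem 1.5 → ∉ W
#5 (-1, -3, 3, -2): internal (-0.29289, -6.53553); octagon support 6.53553 vs apothem 1.5 → ∉ W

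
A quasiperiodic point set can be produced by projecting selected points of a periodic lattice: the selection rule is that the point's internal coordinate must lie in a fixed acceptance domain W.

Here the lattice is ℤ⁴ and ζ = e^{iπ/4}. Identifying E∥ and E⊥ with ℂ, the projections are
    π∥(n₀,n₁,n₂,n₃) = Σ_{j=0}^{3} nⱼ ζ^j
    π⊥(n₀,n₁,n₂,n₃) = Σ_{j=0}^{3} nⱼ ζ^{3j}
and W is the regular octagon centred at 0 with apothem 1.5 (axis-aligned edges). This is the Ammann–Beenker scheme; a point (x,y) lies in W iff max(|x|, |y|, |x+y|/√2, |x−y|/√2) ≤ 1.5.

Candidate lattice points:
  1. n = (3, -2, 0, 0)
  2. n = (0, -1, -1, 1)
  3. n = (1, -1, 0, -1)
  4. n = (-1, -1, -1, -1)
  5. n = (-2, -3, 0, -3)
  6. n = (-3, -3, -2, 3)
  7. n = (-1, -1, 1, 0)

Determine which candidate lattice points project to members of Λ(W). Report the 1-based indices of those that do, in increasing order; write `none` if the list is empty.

With ζ = e^{iπ/4} the internal vectors are ζ^0,ζ^3,ζ^6,ζ^9.
#1 (3, -2, 0, 0): internal (4.4142, -1.4142); octagon support 4.4142 vs apothem 1.5 → ∉ W
#2 (0, -1, -1, 1): internal (1.4142, 1.0000); octagon support 1.7071 vs apothem 1.5 → ∉ W
#3 (1, -1, 0, -1): internal (1.0000, -1.4142); octagon support 1.7071 vs apothem 1.5 → ∉ W
#4 (-1, -1, -1, -1): internal (-1.0000, -0.4142); octagon support 1.0000 vs apothem 1.5 → ∈ W
#5 (-2, -3, 0, -3): internal (-2.0000, -4.2426); octagon support 4.4142 vs apothem 1.5 → ∉ W
#6 (-3, -3, -2, 3): internal (1.2426, 2.0000); octagon support 2.2929 vs apothem 1.5 → ∉ W
#7 (-1, -1, 1, 0): internal (-0.2929, -1.7071); octagon support 1.7071 vs apothem 1.5 → ∉ W

4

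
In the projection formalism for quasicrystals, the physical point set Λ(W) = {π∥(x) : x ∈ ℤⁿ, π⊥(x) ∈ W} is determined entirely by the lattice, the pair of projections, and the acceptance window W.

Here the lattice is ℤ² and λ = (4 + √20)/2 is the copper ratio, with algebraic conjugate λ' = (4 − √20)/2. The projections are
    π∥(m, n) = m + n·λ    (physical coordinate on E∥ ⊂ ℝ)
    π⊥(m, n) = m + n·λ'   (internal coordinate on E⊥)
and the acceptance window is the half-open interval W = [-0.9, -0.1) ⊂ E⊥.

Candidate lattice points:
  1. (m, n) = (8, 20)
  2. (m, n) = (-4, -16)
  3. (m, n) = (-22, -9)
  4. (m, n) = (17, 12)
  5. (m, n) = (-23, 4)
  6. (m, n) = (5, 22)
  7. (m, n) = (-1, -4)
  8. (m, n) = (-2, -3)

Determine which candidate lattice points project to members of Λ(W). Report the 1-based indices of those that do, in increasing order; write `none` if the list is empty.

Numerically λ ≈ 4.2361 and λ' = −1/λ ≈ -0.2361.
[1] lift (8,20): star map gives 3.2786; window check -0.9 ≤ 3.2786 < -0.1 is false → out
[2] lift (-4,-16): star map gives -0.2229; window check -0.9 ≤ -0.2229 < -0.1 is true → IN Λ
[3] lift (-22,-9): star map gives -19.8754; window check -0.9 ≤ -19.8754 < -0.1 is false → out
[4] lift (17,12): star map gives 14.1672; window check -0.9 ≤ 14.1672 < -0.1 is false → out
[5] lift (-23,4): star map gives -23.9443; window check -0.9 ≤ -23.9443 < -0.1 is false → out
[6] lift (5,22): star map gives -0.1935; window check -0.9 ≤ -0.1935 < -0.1 is true → IN Λ
[7] lift (-1,-4): star map gives -0.0557; window check -0.9 ≤ -0.0557 < -0.1 is false → out
[8] lift (-2,-3): star map gives -1.2918; window check -0.9 ≤ -1.2918 < -0.1 is false → out

2, 6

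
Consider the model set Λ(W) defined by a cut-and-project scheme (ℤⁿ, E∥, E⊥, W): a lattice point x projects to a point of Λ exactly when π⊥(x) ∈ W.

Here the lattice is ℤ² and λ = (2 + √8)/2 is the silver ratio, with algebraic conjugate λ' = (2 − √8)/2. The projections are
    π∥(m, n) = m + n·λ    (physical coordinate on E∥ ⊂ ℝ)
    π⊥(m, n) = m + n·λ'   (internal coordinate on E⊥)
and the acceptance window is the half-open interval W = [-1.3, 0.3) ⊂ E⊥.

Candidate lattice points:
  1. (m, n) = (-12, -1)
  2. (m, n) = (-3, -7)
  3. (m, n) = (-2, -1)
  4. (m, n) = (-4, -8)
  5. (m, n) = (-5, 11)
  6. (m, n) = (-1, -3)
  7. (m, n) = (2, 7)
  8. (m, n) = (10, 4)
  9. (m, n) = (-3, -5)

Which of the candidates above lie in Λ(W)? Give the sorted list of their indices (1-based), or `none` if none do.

2, 4, 6, 7, 9

Numerically λ ≈ 2.41421 and λ' = −1/λ ≈ -0.41421.
[1] lift (-12,-1): star map gives -11.58579; window check -1.3 ≤ -11.58579 < 0.3 is false → out
[2] lift (-3,-7): star map gives -0.10051; window check -1.3 ≤ -0.10051 < 0.3 is true → IN Λ
[3] lift (-2,-1): star map gives -1.58579; window check -1.3 ≤ -1.58579 < 0.3 is false → out
[4] lift (-4,-8): star map gives -0.68629; window check -1.3 ≤ -0.68629 < 0.3 is true → IN Λ
[5] lift (-5,11): star map gives -9.55635; window check -1.3 ≤ -9.55635 < 0.3 is false → out
[6] lift (-1,-3): star map gives 0.24264; window check -1.3 ≤ 0.24264 < 0.3 is true → IN Λ
[7] lift (2,7): star map gives -0.89949; window check -1.3 ≤ -0.89949 < 0.3 is true → IN Λ
[8] lift (10,4): star map gives 8.34315; window check -1.3 ≤ 8.34315 < 0.3 is false → out
[9] lift (-3,-5): star map gives -0.92893; window check -1.3 ≤ -0.92893 < 0.3 is true → IN Λ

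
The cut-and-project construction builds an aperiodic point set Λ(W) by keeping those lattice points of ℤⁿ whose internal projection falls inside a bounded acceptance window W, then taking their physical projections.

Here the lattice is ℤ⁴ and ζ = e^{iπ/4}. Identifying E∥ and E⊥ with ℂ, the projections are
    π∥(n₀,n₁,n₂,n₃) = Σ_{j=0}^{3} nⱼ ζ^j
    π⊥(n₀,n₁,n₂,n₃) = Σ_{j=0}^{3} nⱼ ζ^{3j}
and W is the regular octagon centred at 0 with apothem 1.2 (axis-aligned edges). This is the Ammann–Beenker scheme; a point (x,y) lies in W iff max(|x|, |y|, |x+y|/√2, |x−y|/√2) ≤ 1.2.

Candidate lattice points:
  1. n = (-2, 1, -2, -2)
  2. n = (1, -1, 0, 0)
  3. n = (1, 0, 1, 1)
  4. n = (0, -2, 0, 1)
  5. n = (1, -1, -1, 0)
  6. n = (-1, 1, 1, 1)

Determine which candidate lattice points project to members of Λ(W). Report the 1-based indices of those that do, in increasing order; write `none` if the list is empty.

6

With ζ = e^{iπ/4} the internal vectors are ζ^0,ζ^3,ζ^6,ζ^9.
#1 (-2, 1, -2, -2): internal (-4.121320, 1.292893); octagon support 4.121320 vs apothem 1.2 → ∉ W
#2 (1, -1, 0, 0): internal (1.707107, -0.707107); octagon support 1.707107 vs apothem 1.2 → ∉ W
#3 (1, 0, 1, 1): internal (1.707107, -0.292893); octagon support 1.707107 vs apothem 1.2 → ∉ W
#4 (0, -2, 0, 1): internal (2.121320, -0.707107); octagon support 2.121320 vs apothem 1.2 → ∉ W
#5 (1, -1, -1, 0): internal (1.707107, 0.292893); octagon support 1.707107 vs apothem 1.2 → ∉ W
#6 (-1, 1, 1, 1): internal (-1.000000, 0.414214); octagon support 1.000000 vs apothem 1.2 → ∈ W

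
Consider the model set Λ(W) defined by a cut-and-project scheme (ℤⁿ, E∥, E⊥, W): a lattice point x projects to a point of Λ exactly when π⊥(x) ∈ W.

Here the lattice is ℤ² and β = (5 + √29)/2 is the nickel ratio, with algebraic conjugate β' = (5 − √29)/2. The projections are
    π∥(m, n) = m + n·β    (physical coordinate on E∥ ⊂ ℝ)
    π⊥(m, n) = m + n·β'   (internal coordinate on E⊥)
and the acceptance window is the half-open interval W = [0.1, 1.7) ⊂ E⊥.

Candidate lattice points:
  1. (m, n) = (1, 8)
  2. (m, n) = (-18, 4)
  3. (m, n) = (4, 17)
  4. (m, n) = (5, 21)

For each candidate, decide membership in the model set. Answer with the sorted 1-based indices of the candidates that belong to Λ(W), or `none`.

3, 4

Compute β' = (5−√29)/2 = -0.19258, so π⊥(m,n) = m -0.19258·n.
[1] lift (1,8): star map gives -0.54066; window check 0.1 ≤ -0.54066 < 1.7 is false → out
[2] lift (-18,4): star map gives -18.77033; window check 0.1 ≤ -18.77033 < 1.7 is false → out
[3] lift (4,17): star map gives 0.72610; window check 0.1 ≤ 0.72610 < 1.7 is true → IN Λ
[4] lift (5,21): star map gives 0.95577; window check 0.1 ≤ 0.95577 < 1.7 is true → IN Λ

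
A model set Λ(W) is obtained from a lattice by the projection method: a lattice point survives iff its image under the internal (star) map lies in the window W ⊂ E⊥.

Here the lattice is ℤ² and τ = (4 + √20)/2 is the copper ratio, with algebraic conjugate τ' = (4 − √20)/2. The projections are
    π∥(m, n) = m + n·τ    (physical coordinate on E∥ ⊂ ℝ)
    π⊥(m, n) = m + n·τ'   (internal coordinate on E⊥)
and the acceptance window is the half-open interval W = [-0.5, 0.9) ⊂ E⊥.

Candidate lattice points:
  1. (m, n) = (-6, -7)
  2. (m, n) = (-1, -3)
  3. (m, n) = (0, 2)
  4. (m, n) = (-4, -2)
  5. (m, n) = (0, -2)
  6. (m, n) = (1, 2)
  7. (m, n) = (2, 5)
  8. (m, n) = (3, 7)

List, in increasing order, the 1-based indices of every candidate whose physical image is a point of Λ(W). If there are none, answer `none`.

Numerically τ ≈ 4.236068 and τ' = −1/τ ≈ -0.236068.
[1] lift (-6,-7): star map gives -4.347524; window check -0.5 ≤ -4.347524 < 0.9 is false → out
[2] lift (-1,-3): star map gives -0.291796; window check -0.5 ≤ -0.291796 < 0.9 is true → IN Λ
[3] lift (0,2): star map gives -0.472136; window check -0.5 ≤ -0.472136 < 0.9 is true → IN Λ
[4] lift (-4,-2): star map gives -3.527864; window check -0.5 ≤ -3.527864 < 0.9 is false → out
[5] lift (0,-2): star map gives 0.472136; window check -0.5 ≤ 0.472136 < 0.9 is true → IN Λ
[6] lift (1,2): star map gives 0.527864; window check -0.5 ≤ 0.527864 < 0.9 is true → IN Λ
[7] lift (2,5): star map gives 0.819660; window check -0.5 ≤ 0.819660 < 0.9 is true → IN Λ
[8] lift (3,7): star map gives 1.347524; window check -0.5 ≤ 1.347524 < 0.9 is false → out

2, 3, 5, 6, 7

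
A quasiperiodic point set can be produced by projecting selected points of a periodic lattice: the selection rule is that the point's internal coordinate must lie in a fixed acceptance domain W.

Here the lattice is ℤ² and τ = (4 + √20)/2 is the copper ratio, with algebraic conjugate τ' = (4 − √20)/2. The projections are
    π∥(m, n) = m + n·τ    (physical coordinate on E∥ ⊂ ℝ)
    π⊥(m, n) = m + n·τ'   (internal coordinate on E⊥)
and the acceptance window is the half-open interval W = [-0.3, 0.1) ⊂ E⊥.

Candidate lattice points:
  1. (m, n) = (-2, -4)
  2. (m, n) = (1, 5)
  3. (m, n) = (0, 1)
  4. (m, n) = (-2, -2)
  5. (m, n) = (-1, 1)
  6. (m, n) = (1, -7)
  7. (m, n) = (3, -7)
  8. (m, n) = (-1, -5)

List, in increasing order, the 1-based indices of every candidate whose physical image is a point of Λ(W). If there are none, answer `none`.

Compute τ' = (4−√20)/2 = -0.23607, so π⊥(m,n) = m -0.23607·n.
#1 (-2,-4): internal coord -2 + (-4)·τ' = -1.05573; -1.05573 ∉ [-0.3, 0.1) → out
#2 (1,5): internal coord 1 + (5)·τ' = -0.18034; -0.18034 ∈ [-0.3, 0.1) → IN Λ
#3 (0,1): internal coord 0 + (1)·τ' = -0.23607; -0.23607 ∈ [-0.3, 0.1) → IN Λ
#4 (-2,-2): internal coord -2 + (-2)·τ' = -1.52786; -1.52786 ∉ [-0.3, 0.1) → out
#5 (-1,1): internal coord -1 + (1)·τ' = -1.23607; -1.23607 ∉ [-0.3, 0.1) → out
#6 (1,-7): internal coord 1 + (-7)·τ' = +2.65248; +2.65248 ∉ [-0.3, 0.1) → out
#7 (3,-7): internal coord 3 + (-7)·τ' = +4.65248; +4.65248 ∉ [-0.3, 0.1) → out
#8 (-1,-5): internal coord -1 + (-5)·τ' = +0.18034; +0.18034 ∉ [-0.3, 0.1) → out

2, 3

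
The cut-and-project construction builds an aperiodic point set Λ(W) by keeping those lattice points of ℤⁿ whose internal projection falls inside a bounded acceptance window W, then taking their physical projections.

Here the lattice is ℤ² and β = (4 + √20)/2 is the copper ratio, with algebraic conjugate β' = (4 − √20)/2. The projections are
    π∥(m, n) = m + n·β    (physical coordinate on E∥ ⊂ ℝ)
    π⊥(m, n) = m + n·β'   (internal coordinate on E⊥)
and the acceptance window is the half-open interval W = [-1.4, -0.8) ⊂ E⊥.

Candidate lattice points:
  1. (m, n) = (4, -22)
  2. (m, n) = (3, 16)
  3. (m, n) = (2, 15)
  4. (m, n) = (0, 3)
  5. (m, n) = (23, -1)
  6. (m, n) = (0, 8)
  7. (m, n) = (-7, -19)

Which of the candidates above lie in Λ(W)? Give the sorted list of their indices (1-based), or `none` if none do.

none

β' = (4−√20)/2 ≈ -0.236068.
[1] lift (4,-22): star map gives 9.193496; window check -1.4 ≤ 9.193496 < -0.8 is false → out
[2] lift (3,16): star map gives -0.777088; window check -1.4 ≤ -0.777088 < -0.8 is false → out
[3] lift (2,15): star map gives -1.541020; window check -1.4 ≤ -1.541020 < -0.8 is false → out
[4] lift (0,3): star map gives -0.708204; window check -1.4 ≤ -0.708204 < -0.8 is false → out
[5] lift (23,-1): star map gives 23.236068; window check -1.4 ≤ 23.236068 < -0.8 is false → out
[6] lift (0,8): star map gives -1.888544; window check -1.4 ≤ -1.888544 < -0.8 is false → out
[7] lift (-7,-19): star map gives -2.514708; window check -1.4 ≤ -2.514708 < -0.8 is false → out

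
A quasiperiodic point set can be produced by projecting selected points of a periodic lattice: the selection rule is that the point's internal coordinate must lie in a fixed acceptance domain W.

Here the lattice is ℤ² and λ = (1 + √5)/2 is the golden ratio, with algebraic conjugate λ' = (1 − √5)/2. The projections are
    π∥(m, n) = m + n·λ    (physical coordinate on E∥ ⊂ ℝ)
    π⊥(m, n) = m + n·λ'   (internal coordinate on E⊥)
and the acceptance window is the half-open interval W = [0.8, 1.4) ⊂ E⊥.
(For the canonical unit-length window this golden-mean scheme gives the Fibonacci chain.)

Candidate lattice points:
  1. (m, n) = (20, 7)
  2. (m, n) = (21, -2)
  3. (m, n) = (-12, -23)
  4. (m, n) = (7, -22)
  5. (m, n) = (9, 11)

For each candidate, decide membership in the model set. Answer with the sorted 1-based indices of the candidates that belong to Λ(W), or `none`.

Numerically λ ≈ 1.618034 and λ' = −1/λ ≈ -0.618034.
candidate 1: (m,n)=(20,7) → π∥ = 20+7·λ ≈ 31.326238, π⊥ = 20+7·λ' ≈ 15.673762 ∉ [0.8, 1.4) ⇒ out
candidate 2: (m,n)=(21,-2) → π∥ = 21-2·λ ≈ 17.763932, π⊥ = 21-2·λ' ≈ 22.236068 ∉ [0.8, 1.4) ⇒ out
candidate 3: (m,n)=(-12,-23) → π∥ = -12-23·λ ≈ -49.214782, π⊥ = -12-23·λ' ≈ 2.214782 ∉ [0.8, 1.4) ⇒ out
candidate 4: (m,n)=(7,-22) → π∥ = 7-22·λ ≈ -28.596748, π⊥ = 7-22·λ' ≈ 20.596748 ∉ [0.8, 1.4) ⇒ out
candidate 5: (m,n)=(9,11) → π∥ = 9+11·λ ≈ 26.798374, π⊥ = 9+11·λ' ≈ 2.201626 ∉ [0.8, 1.4) ⇒ out

none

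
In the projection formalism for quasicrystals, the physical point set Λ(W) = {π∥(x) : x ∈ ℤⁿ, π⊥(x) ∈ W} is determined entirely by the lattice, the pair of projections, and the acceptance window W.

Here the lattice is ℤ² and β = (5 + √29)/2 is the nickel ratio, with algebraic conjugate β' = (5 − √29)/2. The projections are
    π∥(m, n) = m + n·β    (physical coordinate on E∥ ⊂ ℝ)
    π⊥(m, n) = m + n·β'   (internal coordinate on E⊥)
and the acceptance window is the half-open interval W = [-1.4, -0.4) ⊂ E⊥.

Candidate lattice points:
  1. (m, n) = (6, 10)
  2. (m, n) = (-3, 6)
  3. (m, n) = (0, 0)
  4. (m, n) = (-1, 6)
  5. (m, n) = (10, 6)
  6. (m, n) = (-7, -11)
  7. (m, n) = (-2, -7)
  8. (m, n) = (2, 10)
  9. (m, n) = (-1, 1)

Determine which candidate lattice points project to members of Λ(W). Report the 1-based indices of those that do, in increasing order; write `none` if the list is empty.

7, 9

Numerically β ≈ 5.192582 and β' = −1/β ≈ -0.192582.
candidate 1: (m,n)=(6,10) → π∥ = 6+10·β ≈ 57.925824, π⊥ = 6+10·β' ≈ 4.074176 ∉ [-1.4, -0.4) ⇒ out
candidate 2: (m,n)=(-3,6) → π∥ = -3+6·β ≈ 28.155494, π⊥ = -3+6·β' ≈ -4.155494 ∉ [-1.4, -0.4) ⇒ out
candidate 3: (m,n)=(0,0) → π∥ = 0+0·β ≈ 0.000000, π⊥ = 0+0·β' ≈ 0.000000 ∉ [-1.4, -0.4) ⇒ out
candidate 4: (m,n)=(-1,6) → π∥ = -1+6·β ≈ 30.155494, π⊥ = -1+6·β' ≈ -2.155494 ∉ [-1.4, -0.4) ⇒ out
candidate 5: (m,n)=(10,6) → π∥ = 10+6·β ≈ 41.155494, π⊥ = 10+6·β' ≈ 8.844506 ∉ [-1.4, -0.4) ⇒ out
candidate 6: (m,n)=(-7,-11) → π∥ = -7-11·β ≈ -64.118406, π⊥ = -7-11·β' ≈ -4.881594 ∉ [-1.4, -0.4) ⇒ out
candidate 7: (m,n)=(-2,-7) → π∥ = -2-7·β ≈ -38.348077, π⊥ = -2-7·β' ≈ -0.651923 ∈ [-1.4, -0.4) ⇒ IN Λ
candidate 8: (m,n)=(2,10) → π∥ = 2+10·β ≈ 53.925824, π⊥ = 2+10·β' ≈ 0.074176 ∉ [-1.4, -0.4) ⇒ out
candidate 9: (m,n)=(-1,1) → π∥ = -1+1·β ≈ 4.192582, π⊥ = -1+1·β' ≈ -1.192582 ∈ [-1.4, -0.4) ⇒ IN Λ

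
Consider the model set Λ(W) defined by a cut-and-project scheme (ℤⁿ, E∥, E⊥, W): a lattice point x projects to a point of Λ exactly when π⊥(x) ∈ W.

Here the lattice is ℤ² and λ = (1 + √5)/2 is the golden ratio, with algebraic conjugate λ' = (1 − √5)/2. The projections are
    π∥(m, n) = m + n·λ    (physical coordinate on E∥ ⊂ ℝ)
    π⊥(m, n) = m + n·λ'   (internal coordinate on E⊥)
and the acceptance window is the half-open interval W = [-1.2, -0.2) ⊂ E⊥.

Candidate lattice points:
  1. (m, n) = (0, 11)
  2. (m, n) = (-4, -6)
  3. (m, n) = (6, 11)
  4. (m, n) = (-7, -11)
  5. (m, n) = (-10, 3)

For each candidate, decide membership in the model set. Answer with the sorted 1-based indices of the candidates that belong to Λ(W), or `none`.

Compute λ' = (1−√5)/2 = -0.6180, so π⊥(m,n) = m -0.6180·n.
#1 (0,11): internal coord 0 + (11)·λ' = -6.7984; -6.7984 ∉ [-1.2, -0.2) → out
#2 (-4,-6): internal coord -4 + (-6)·λ' = -0.2918; -0.2918 ∈ [-1.2, -0.2) → IN Λ
#3 (6,11): internal coord 6 + (11)·λ' = -0.7984; -0.7984 ∈ [-1.2, -0.2) → IN Λ
#4 (-7,-11): internal coord -7 + (-11)·λ' = -0.2016; -0.2016 ∈ [-1.2, -0.2) → IN Λ
#5 (-10,3): internal coord -10 + (3)·λ' = -11.8541; -11.8541 ∉ [-1.2, -0.2) → out

2, 3, 4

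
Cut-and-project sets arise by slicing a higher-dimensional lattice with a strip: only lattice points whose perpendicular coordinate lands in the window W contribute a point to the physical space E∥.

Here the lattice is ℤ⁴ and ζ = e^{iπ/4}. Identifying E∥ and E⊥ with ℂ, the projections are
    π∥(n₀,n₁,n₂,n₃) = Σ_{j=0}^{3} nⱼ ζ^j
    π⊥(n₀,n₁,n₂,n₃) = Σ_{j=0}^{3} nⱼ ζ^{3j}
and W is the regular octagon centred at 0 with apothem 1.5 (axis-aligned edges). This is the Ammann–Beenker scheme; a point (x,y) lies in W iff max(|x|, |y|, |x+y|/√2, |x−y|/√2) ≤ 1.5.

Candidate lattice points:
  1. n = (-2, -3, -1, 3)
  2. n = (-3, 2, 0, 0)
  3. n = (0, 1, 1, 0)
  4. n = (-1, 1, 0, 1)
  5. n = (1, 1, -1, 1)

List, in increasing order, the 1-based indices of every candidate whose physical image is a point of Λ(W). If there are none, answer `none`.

Internal map: ζ^{3j} for j=0..3 gives (1,0), (−√2/2,√2/2), (0,−1), (√2/2,√2/2).
#1 (-2, -3, -1, 3): internal (2.242641, 1.000000); octagon support 2.292893 vs apothem 1.5 → ∉ W
#2 (-3, 2, 0, 0): internal (-4.414214, 1.414214); octagon support 4.414214 vs apothem 1.5 → ∉ W
#3 (0, 1, 1, 0): internal (-0.707107, -0.292893); octagon support 0.707107 vs apothem 1.5 → ∈ W
#4 (-1, 1, 0, 1): internal (-1.000000, 1.414214); octagon support 1.707107 vs apothem 1.5 → ∉ W
#5 (1, 1, -1, 1): internal (1.000000, 2.414214); octagon support 2.414214 vs apothem 1.5 → ∉ W

3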